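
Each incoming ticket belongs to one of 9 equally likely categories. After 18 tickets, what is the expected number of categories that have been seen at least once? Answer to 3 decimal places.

7.920

For each category, P(seen in 18 tickets) = 1 - (8/9)^18 = 0.8800.
By linearity of expectation, E[distinct seen] = 9·(1 - (8/9)^18) = 7.9198.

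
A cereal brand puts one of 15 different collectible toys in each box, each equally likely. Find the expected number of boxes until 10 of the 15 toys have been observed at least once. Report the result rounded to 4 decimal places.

15.5234

Going from k to k+1 distinct takes a geometric number of boxes with mean 15/(15-k).
Sum over k = 0,...,9: E = 15/15 + 15/14 + 15/13 + ... + 15/7 + 15/6 = 15.52343.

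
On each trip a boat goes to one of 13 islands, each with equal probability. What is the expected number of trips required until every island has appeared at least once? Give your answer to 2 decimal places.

After k distinct islands have appeared, the next trip gives a new one with probability (13-k)/13, so the expected wait for the (k+1)-th is 13/(13-k).
E[T] = 13/13 + 13/12 + 13/11 + ... + 13/2 + 13/1 = 13·H_{13}.
H_{13} = 3.180, so E[T] = 41.342.

41.34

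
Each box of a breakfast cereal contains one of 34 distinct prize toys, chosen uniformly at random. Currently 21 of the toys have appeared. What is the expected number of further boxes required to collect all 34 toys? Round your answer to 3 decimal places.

With k distinct toys already seen, the next new one takes an expected 34/(34-k) boxes.
Sum over k = 21,...,33: E = 34/13 + 34/12 + 34/11 + ... + 34/2 + 34/1 = 108.1245.

108.125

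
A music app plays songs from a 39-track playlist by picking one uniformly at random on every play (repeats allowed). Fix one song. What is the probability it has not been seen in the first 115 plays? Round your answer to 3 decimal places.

Each play misses the fixed song with probability (39-1)/39 = 38/39, independently.
P(still missing after 115) = (38/39)^115 = 0.0504.

0.050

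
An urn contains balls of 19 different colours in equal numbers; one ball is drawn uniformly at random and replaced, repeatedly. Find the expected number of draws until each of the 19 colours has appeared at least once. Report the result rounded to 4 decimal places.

After k distinct colours have appeared, the next draw gives a new one with probability (19-k)/19, so the expected wait for the (k+1)-th is 19/(19-k).
E[T] = 19/19 + 19/18 + 19/17 + ... + 19/2 + 19/1 = 19·H_{19}.
H_{19} = 3.54774, so E[T] = 67.40705.

67.4071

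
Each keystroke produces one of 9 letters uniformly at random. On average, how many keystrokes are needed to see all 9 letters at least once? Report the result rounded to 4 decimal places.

25.4607

The wait to go from k to k+1 distinct letters is geometric with mean 9/(9-k).
E[T] = 9/9 + 9/8 + 9/7 + ... + 9/2 + 9/1 = 9·H_{9}.
H_{9} = 2.82897, so E[T] = 25.46071.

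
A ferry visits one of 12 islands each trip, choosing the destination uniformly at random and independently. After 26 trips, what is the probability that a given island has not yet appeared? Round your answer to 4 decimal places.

On each trip the fixed island fails to appear with probability 11/12.
P(still missing after 26) = (11/12)^26 = 0.10411.

0.1041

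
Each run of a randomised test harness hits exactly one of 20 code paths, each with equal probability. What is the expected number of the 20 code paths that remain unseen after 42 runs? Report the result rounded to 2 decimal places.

For each code path, P(unseen after 42) = (19/20)^42 = 0.116.
By linearity of expectation, E[unseen] = 20·(19/20)^42 = 2.320.

2.32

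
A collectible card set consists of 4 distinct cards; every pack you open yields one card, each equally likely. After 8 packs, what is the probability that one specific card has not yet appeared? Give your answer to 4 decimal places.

0.1001

Each pack misses the fixed card with probability (4-1)/4 = 3/4, independently.
P(still missing after 8) = (3/4)^8 = 0.10011.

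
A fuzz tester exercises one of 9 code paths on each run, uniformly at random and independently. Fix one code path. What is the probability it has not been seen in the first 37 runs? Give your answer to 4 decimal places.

0.0128

On each run the fixed code path fails to appear with probability 8/9.
P(still missing after 37) = (8/9)^37 = 0.01280.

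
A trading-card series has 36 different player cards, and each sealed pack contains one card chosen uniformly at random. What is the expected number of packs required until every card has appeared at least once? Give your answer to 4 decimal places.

150.2841

The wait to go from k to k+1 distinct cards is geometric with mean 36/(36-k).
E[T] = 36/36 + 36/35 + 36/34 + ... + 36/2 + 36/1 = 36·H_{36}.
H_{36} = 4.17456, so E[T] = 150.28413.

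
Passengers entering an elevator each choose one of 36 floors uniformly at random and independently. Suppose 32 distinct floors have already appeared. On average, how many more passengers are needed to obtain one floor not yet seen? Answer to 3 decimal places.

9.000

Each passenger yields a new floor with probability (36-32)/36 = 4/36, so the wait is geometric with mean 36/4.
E = 36/4 = 9.0000.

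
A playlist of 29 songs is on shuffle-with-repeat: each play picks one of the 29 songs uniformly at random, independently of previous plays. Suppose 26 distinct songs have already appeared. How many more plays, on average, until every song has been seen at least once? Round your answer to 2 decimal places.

53.17

The wait to go from k to k+1 distinct songs is geometric with mean 29/(29-k).
Sum over k = 26,...,28: E = 29/3 + 29/2 + 29/1 = 53.167.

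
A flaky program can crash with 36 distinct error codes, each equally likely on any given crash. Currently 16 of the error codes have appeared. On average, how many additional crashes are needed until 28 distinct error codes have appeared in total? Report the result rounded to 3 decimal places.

From k distinct to k+1 distinct takes on average 36/(36-k) crashes.
Sum over k = 16,...,27: E = 36/20 + 36/19 + 36/18 + ... + 36/10 + 36/9 = 31.6758.

31.676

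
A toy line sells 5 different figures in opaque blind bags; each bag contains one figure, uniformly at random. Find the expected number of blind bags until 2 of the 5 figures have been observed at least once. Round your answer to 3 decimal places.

2.250

Going from k to k+1 distinct takes a geometric number of blind bags with mean 5/(5-k).
Sum over k = 0,...,1: E = 5/5 + 5/4 = 2.2500.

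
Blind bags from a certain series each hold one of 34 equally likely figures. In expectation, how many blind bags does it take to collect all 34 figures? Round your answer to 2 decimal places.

Split into phases: going from k distinct to k+1 distinct takes on average 34/(34-k) blind bags.
E[T] = 34/34 + 34/33 + 34/32 + ... + 34/2 + 34/1 = 34·H_{34}.
H_{34} = 4.118, so E[T] = 140.019.

140.02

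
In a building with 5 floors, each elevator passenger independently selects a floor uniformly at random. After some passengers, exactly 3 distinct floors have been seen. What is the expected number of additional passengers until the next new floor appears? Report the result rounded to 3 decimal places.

The number of passengers until the next new floor is geometric with success probability 2/5, so its mean is 5/2.
E = 5/2 = 2.5000.

2.500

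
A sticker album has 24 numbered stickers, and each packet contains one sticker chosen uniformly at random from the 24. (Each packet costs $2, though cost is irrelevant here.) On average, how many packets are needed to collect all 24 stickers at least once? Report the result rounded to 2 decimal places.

90.62

After k distinct stickers have appeared, the next packet gives a new one with probability (24-k)/24, so the expected wait for the (k+1)-th is 24/(24-k).
E[T] = 24/24 + 24/23 + 24/22 + ... + 24/2 + 24/1 = 24·H_{24}.
H_{24} = 3.776, so E[T] = 90.623.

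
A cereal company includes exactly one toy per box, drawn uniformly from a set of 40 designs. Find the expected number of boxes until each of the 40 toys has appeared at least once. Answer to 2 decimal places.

Split into phases: going from k distinct to k+1 distinct takes on average 40/(40-k) boxes.
E[T] = 40/40 + 40/39 + 40/38 + ... + 40/2 + 40/1 = 40·H_{40}.
H_{40} = 4.279, so E[T] = 171.142.

171.14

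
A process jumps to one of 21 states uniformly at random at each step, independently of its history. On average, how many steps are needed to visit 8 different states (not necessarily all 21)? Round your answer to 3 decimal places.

9.770

With k distinct states already seen, the next new one arrives after an expected 21/(21-k) steps.
Sum over k = 0,...,7: E = 21/21 + 21/20 + 21/19 + ... + 21/15 + 21/14 = 9.7697.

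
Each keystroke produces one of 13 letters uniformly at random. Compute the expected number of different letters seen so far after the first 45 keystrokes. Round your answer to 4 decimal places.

For each letter, P(seen in 45 keystrokes) = 1 - (12/13)^45 = 0.97273.
By linearity of expectation, E[distinct seen] = 13·(1 - (12/13)^45) = 12.64547.

12.6455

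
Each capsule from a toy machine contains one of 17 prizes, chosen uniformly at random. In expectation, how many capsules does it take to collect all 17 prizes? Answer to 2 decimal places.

58.47

After k distinct prizes have appeared, the next capsule gives a new one with probability (17-k)/17, so the expected wait for the (k+1)-th is 17/(17-k).
E[T] = 17/17 + 17/16 + 17/15 + ... + 17/2 + 17/1 = 17·H_{17}.
H_{17} = 3.440, so E[T] = 58.472.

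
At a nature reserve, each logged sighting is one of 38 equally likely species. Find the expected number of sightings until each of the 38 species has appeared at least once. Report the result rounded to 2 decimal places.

160.66

Split into phases: going from k distinct to k+1 distinct takes on average 38/(38-k) sightings.
E[T] = 38/38 + 38/37 + 38/36 + ... + 38/2 + 38/1 = 38·H_{38}.
H_{38} = 4.228, so E[T] = 160.660.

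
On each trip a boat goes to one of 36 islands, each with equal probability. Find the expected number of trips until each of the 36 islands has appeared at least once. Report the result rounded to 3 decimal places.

Split into phases: going from k distinct to k+1 distinct takes on average 36/(36-k) trips.
E[T] = 36/36 + 36/35 + 36/34 + ... + 36/2 + 36/1 = 36·H_{36}.
H_{36} = 4.1746, so E[T] = 150.2841.

150.284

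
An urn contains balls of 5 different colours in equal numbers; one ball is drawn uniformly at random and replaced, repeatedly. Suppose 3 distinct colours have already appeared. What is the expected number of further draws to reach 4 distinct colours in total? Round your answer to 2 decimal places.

With k distinct colours already seen, the next new one takes an expected 5/(5-k) draws.
Only the k = 3 term is needed: E = 5/2 = 2.500.

2.50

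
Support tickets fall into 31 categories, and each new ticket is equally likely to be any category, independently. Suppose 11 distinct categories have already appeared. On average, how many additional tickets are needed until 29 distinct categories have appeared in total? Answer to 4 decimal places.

From k distinct to k+1 distinct takes on average 31/(31-k) tickets.
Sum over k = 11,...,28: E = 31/20 + 31/19 + 31/18 + ... + 31/4 + 31/3 = 65.02993.

65.0299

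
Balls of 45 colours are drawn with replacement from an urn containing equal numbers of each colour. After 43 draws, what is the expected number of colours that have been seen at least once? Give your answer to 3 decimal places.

27.879

For each colour, P(seen in 43 draws) = 1 - (44/45)^43 = 0.6195.
By linearity of expectation, E[distinct seen] = 45·(1 - (44/45)^43) = 27.8786.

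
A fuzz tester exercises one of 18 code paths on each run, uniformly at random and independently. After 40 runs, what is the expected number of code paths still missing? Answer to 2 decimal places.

1.83

For each code path, P(unseen after 40) = (17/18)^40 = 0.102.
By linearity of expectation, E[unseen] = 18·(17/18)^40 = 1.829.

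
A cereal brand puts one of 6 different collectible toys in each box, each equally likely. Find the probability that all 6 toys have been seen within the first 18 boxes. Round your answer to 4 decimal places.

0.7847

By inclusion–exclusion over which toys are missing,
P(all seen) = Σ_{j=0}^{6} (-1)^j C(6,j)((6-j)/6)^18
= 1.00000 - 0.22537 + 0.01015 - 0.00008 + 0.00000 - 0.00000 + 0.00000
= 0.78471.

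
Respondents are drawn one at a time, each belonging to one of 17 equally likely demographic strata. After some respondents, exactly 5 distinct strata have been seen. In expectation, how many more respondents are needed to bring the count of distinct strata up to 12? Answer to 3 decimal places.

From k distinct to k+1 distinct takes on average 17/(17-k) respondents.
Sum over k = 5,...,11: E = 17/12 + 17/11 + 17/10 + ... + 17/7 + 17/6 = 13.9379.

13.938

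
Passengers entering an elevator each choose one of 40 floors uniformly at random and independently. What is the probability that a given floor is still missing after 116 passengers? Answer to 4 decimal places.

0.0530

Each passenger misses the fixed floor with probability (40-1)/40 = 39/40, independently.
P(still missing after 116) = (39/40)^116 = 0.05303.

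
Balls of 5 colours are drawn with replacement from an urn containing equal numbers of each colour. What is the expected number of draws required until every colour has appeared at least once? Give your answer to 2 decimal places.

The wait to go from k to k+1 distinct colours is geometric with mean 5/(5-k).
E[T] = 5/5 + 5/4 + 5/3 + 5/2 + 5/1 = 5·H_{5}.
H_{5} = 2.283, so E[T] = 11.417.

11.42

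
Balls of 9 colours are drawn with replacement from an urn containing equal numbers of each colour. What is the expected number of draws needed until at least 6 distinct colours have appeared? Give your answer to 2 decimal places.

With k distinct colours already seen, the next new one arrives after an expected 9/(9-k) draws.
Sum over k = 0,...,5: E = 9/9 + 9/8 + 9/7 + 9/6 + 9/5 + 9/4 = 8.961.

8.96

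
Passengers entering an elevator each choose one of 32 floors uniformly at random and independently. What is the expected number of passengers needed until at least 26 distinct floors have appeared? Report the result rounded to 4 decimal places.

51.4718

With k distinct floors already seen, the next new one arrives after an expected 32/(32-k) passengers.
Sum over k = 0,...,25: E = 32/32 + 32/31 + 32/30 + ... + 32/8 + 32/7 = 51.47185.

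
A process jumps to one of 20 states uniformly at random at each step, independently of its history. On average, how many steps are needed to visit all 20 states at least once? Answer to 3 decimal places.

After k distinct states have appeared, the next step gives a new one with probability (20-k)/20, so the expected wait for the (k+1)-th is 20/(20-k).
E[T] = 20/20 + 20/19 + 20/18 + ... + 20/2 + 20/1 = 20·H_{20}.
H_{20} = 3.5977, so E[T] = 71.9548.

71.955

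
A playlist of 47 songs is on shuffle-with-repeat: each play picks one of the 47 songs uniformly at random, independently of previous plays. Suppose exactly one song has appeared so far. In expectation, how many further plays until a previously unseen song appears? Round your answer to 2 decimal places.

1.02

The number of plays until the next new song is geometric with success probability 46/47, so its mean is 47/46.
E = 47/46 = 1.022.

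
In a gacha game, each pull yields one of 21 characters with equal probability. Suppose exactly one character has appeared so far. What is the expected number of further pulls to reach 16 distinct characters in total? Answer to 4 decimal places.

27.6025

From k distinct to k+1 distinct takes on average 21/(21-k) pulls.
Sum over k = 1,...,15: E = 21/20 + 21/19 + 21/18 + ... + 21/7 + 21/6 = 27.60253.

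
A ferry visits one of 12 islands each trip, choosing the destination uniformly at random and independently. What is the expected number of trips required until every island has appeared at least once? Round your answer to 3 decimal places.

After k distinct islands have appeared, the next trip gives a new one with probability (12-k)/12, so the expected wait for the (k+1)-th is 12/(12-k).
E[T] = 12/12 + 12/11 + 12/10 + ... + 12/2 + 12/1 = 12·H_{12}.
H_{12} = 3.1032, so E[T] = 37.2385.

37.239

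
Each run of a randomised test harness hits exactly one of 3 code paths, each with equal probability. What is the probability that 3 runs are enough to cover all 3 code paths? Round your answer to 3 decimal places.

0.222

By inclusion–exclusion over which code paths are missing,
P(all seen) = Σ_{j=0}^{3} (-1)^j C(3,j)((3-j)/3)^3
= 1.0000 - 0.8889 + 0.1111 - 0.0000
= 0.2222.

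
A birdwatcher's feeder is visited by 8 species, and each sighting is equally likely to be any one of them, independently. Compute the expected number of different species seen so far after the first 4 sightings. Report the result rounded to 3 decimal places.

3.311

For each species, P(seen in 4 sightings) = 1 - (7/8)^4 = 0.4138.
By linearity of expectation, E[distinct seen] = 8·(1 - (7/8)^4) = 3.3105.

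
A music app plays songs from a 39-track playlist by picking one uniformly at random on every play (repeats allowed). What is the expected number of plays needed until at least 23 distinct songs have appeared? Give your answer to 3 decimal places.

34.040

With k distinct songs already seen, the next new one arrives after an expected 39/(39-k) plays.
Sum over k = 0,...,22: E = 39/39 + 39/38 + 39/37 + ... + 39/18 + 39/17 = 34.0397.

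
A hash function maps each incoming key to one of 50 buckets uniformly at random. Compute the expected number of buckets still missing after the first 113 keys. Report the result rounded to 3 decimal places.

5.099

For each bucket, P(unseen after 113) = (49/50)^113 = 0.1020.
By linearity of expectation, E[unseen] = 50·(49/50)^113 = 5.0994.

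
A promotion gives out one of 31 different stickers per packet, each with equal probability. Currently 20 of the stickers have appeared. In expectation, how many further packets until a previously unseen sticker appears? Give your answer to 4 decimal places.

Each packet yields a new sticker with probability (31-20)/31 = 11/31, so the wait is geometric with mean 31/11.
E = 31/11 = 2.81818.

2.8182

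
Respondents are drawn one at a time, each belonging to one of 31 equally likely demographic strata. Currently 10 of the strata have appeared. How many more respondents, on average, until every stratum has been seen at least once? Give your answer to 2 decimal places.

113.01

From k distinct to k+1 distinct takes on average 31/(31-k) respondents.
Sum over k = 10,...,30: E = 31/21 + 31/20 + 31/19 + ... + 31/2 + 31/1 = 113.006.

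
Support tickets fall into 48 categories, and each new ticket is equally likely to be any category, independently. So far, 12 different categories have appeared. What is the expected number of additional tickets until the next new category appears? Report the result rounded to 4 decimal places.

Each ticket yields a new category with probability (48-12)/48 = 36/48, so the wait is geometric with mean 48/36.
E = 48/36 = 1.33333.

1.3333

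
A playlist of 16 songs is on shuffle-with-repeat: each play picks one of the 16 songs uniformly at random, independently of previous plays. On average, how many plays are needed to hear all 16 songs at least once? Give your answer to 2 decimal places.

54.09

After k distinct songs have appeared, the next play gives a new one with probability (16-k)/16, so the expected wait for the (k+1)-th is 16/(16-k).
E[T] = 16/16 + 16/15 + 16/14 + ... + 16/2 + 16/1 = 16·H_{16}.
H_{16} = 3.381, so E[T] = 54.092.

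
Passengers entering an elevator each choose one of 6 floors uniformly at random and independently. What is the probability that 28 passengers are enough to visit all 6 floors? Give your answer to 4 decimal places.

0.9638

Let A_i be the event that floor i is missing after 28 passengers. By inclusion–exclusion on the A_i,
P(all seen) = Σ_{j=0}^{6} (-1)^j C(6,j)((6-j)/6)^28
= 1.00000 - 0.03640 + 0.00018 - 0.00000 + 0.00000 - 0.00000 + 0.00000
= 0.96378.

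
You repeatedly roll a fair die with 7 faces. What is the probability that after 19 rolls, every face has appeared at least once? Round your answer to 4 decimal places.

0.6601

By inclusion–exclusion over which faces are missing,
P(all seen) = Σ_{j=0}^{7} (-1)^j C(7,j)((7-j)/7)^19
= 1.00000 - 0.37420 + 0.03514 - 0.00084 + 0.00000 - 0.00000 + 0.00000 - 0.00000
= 0.66009.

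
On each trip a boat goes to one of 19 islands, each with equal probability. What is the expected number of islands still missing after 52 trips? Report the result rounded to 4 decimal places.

1.1422

For each island, P(unseen after 52) = (18/19)^52 = 0.06012.
By linearity of expectation, E[unseen] = 19·(18/19)^52 = 1.14219.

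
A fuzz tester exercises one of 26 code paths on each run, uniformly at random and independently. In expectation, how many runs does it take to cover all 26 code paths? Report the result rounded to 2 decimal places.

Split into phases: going from k distinct to k+1 distinct takes on average 26/(26-k) runs.
E[T] = 26/26 + 26/25 + 26/24 + ... + 26/2 + 26/1 = 26·H_{26}.
H_{26} = 3.854, so E[T] = 100.215.

100.21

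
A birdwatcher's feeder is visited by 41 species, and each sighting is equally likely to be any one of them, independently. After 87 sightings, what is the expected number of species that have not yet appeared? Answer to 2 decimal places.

4.78

For each species, P(unseen after 87) = (40/41)^87 = 0.117.
By linearity of expectation, E[unseen] = 41·(40/41)^87 = 4.784.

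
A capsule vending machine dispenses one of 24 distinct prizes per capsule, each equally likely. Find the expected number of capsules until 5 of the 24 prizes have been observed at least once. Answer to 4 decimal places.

Going from k to k+1 distinct takes a geometric number of capsules with mean 24/(24-k).
Sum over k = 0,...,4: E = 24/24 + 24/23 + 24/22 + 24/21 + 24/20 = 5.47724.

5.4772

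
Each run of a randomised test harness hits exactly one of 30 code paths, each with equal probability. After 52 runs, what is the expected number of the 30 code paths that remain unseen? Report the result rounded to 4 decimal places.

5.1465

For each code path, P(unseen after 52) = (29/30)^52 = 0.17155.
By linearity of expectation, E[unseen] = 30·(29/30)^52 = 5.14650.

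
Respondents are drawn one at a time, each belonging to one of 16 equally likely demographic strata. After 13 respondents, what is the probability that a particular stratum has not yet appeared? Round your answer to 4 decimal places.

0.4321

On each respondent the fixed stratum fails to appear with probability 15/16.
P(still missing after 13) = (15/16)^13 = 0.43214.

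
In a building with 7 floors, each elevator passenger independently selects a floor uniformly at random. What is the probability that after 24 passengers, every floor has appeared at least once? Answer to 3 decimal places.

0.833

By inclusion–exclusion over which floors are missing,
P(all seen) = Σ_{j=0}^{7} (-1)^j C(7,j)((7-j)/7)^24
= 1.0000 - 0.1731 + 0.0065 - 0.0001 + 0.0000 - 0.0000 + 0.0000 - 0.0000
= 0.8334.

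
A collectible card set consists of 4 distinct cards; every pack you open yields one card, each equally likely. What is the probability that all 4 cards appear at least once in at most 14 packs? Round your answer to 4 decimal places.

0.9291

Let A_i be the event that card i is missing after 14 packs. By inclusion–exclusion on the A_i,
P(all seen) = Σ_{j=0}^{4} (-1)^j C(4,j)((4-j)/4)^14
= 1.00000 - 0.07127 + 0.00037 - 0.00000 + 0.00000
= 0.92909.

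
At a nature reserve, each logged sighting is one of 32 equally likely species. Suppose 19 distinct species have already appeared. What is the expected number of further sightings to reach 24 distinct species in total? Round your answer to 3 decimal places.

From k distinct to k+1 distinct takes on average 32/(32-k) sightings.
Sum over k = 19,...,23: E = 32/13 + 32/12 + 32/11 + 32/10 + 32/9 = 14.7929.

14.793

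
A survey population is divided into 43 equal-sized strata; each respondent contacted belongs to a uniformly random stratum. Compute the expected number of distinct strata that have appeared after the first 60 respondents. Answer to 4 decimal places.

32.5210

For each stratum, P(seen in 60 respondents) = 1 - (42/43)^60 = 0.75630.
By linearity of expectation, E[distinct seen] = 43·(1 - (42/43)^60) = 32.52103.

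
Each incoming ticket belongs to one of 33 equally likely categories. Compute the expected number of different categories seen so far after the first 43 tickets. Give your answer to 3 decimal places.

For each category, P(seen in 43 tickets) = 1 - (32/33)^43 = 0.7337.
By linearity of expectation, E[distinct seen] = 33·(1 - (32/33)^43) = 24.2125.

24.213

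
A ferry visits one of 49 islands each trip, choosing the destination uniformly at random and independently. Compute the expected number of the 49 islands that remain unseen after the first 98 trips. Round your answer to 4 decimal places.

6.4956

For each island, P(unseen after 98) = (48/49)^98 = 0.13256.
By linearity of expectation, E[unseen] = 49·(48/49)^98 = 6.49563.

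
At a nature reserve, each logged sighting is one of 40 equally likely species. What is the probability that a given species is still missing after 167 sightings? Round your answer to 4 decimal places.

0.0146

On each sighting the fixed species fails to appear with probability 39/40.
P(still missing after 167) = (39/40)^167 = 0.01458.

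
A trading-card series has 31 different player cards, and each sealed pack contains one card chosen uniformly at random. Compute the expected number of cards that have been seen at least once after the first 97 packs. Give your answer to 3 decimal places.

For each card, P(seen in 97 packs) = 1 - (30/31)^97 = 0.9584.
By linearity of expectation, E[distinct seen] = 31·(1 - (30/31)^97) = 29.7116.

29.712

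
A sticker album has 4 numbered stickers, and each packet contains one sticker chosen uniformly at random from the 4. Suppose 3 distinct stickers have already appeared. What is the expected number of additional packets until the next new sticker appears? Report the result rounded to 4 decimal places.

Each packet yields a new sticker with probability (4-3)/4 = 1/4, so the wait is geometric with mean 4/1.
E = 4/1 = 4.00000.

4.0000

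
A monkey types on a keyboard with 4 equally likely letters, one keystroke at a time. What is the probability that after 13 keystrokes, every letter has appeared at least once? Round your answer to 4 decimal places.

0.9057

By inclusion–exclusion over which letters are missing,
P(all seen) = Σ_{j=0}^{4} (-1)^j C(4,j)((4-j)/4)^13
= 1.00000 - 0.09503 + 0.00073 - 0.00000 + 0.00000
= 0.90570.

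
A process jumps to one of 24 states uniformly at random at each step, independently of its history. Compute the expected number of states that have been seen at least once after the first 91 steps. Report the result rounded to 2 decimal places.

For each state, P(seen in 91 steps) = 1 - (23/24)^91 = 0.979.
By linearity of expectation, E[distinct seen] = 24·(1 - (23/24)^91) = 23.501.

23.50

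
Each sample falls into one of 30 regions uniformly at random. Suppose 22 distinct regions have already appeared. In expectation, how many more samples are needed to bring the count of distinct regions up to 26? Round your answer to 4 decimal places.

From k distinct to k+1 distinct takes on average 30/(30-k) samples.
Sum over k = 22,...,25: E = 30/8 + 30/7 + 30/6 + 30/5 = 19.03571.

19.0357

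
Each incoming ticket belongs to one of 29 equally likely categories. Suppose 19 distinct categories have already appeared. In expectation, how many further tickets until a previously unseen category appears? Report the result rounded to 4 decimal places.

2.9000

The number of tickets until the next new category is geometric with success probability 10/29, so its mean is 29/10.
E = 29/10 = 2.90000.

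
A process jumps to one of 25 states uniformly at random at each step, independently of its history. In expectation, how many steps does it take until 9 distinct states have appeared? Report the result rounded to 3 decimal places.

10.881

Going from k to k+1 distinct takes a geometric number of steps with mean 25/(25-k).
Sum over k = 0,...,8: E = 25/25 + 25/24 + 25/23 + ... + 25/18 + 25/17 = 10.8807.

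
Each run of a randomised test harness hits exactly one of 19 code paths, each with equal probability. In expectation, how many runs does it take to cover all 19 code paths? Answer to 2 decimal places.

67.41

The wait to go from k to k+1 distinct code paths is geometric with mean 19/(19-k).
E[T] = 19/19 + 19/18 + 19/17 + ... + 19/2 + 19/1 = 19·H_{19}.
H_{19} = 3.548, so E[T] = 67.407.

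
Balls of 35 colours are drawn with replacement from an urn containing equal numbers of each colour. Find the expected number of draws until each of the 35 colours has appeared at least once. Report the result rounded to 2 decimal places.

145.14

The wait to go from k to k+1 distinct colours is geometric with mean 35/(35-k).
E[T] = 35/35 + 35/34 + 35/33 + ... + 35/2 + 35/1 = 35·H_{35}.
H_{35} = 4.147, so E[T] = 145.137.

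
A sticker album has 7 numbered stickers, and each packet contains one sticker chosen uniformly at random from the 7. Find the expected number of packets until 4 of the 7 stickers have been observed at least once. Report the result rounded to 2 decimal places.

5.32

Going from k to k+1 distinct takes a geometric number of packets with mean 7/(7-k).
Sum over k = 0,...,3: E = 7/7 + 7/6 + 7/5 + 7/4 = 5.317.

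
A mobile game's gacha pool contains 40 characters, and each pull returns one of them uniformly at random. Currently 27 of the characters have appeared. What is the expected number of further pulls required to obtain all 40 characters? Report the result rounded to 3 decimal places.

The wait to go from k to k+1 distinct characters is geometric with mean 40/(40-k).
Sum over k = 27,...,39: E = 40/13 + 40/12 + 40/11 + ... + 40/2 + 40/1 = 127.2054.

127.205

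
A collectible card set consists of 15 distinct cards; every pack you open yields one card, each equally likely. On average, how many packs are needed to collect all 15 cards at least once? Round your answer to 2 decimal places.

Split into phases: going from k distinct to k+1 distinct takes on average 15/(15-k) packs.
E[T] = 15/15 + 15/14 + 15/13 + ... + 15/2 + 15/1 = 15·H_{15}.
H_{15} = 3.318, so E[T] = 49.773.

49.77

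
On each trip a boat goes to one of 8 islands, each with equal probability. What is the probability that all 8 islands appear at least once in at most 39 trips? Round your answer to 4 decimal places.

By inclusion–exclusion over which islands are missing,
P(all seen) = Σ_{j=0}^{8} (-1)^j C(8,j)((8-j)/8)^39
= 1.00000 - 0.04379 + 0.00038 - 0.00000 + 0.00000 - 0.00000 + 0.00000 - 0.00000 + 0.00000
= 0.95658.

0.9566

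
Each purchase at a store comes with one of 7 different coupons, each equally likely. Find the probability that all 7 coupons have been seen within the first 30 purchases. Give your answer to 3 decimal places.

0.932

Let A_i be the event that coupon i is missing after 30 purchases. By inclusion–exclusion on the A_i,
P(all seen) = Σ_{j=0}^{7} (-1)^j C(7,j)((7-j)/7)^30
= 1.0000 - 0.0687 + 0.0009 - 0.0000 + 0.0000 - 0.0000 + 0.0000 - 0.0000
= 0.9322.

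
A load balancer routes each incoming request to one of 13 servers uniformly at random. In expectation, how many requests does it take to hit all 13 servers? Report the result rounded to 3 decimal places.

41.342

The wait to go from k to k+1 distinct servers is geometric with mean 13/(13-k).
E[T] = 13/13 + 13/12 + 13/11 + ... + 13/2 + 13/1 = 13·H_{13}.
H_{13} = 3.1801, so E[T] = 41.3417.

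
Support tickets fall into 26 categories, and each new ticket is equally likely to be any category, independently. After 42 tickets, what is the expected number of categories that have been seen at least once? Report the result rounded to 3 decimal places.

For each category, P(seen in 42 tickets) = 1 - (25/26)^42 = 0.8074.
By linearity of expectation, E[distinct seen] = 26·(1 - (25/26)^42) = 20.9931.

20.993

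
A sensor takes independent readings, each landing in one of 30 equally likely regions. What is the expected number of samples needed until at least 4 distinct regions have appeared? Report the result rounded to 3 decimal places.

4.217

With k distinct regions already seen, the next new one arrives after an expected 30/(30-k) samples.
Sum over k = 0,...,3: E = 30/30 + 30/29 + 30/28 + 30/27 = 4.2170.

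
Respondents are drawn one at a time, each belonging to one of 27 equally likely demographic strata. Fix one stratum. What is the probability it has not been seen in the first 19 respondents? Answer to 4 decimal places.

0.4882

Each respondent misses the fixed stratum with probability (27-1)/27 = 26/27, independently.
P(still missing after 19) = (26/27)^19 = 0.48818.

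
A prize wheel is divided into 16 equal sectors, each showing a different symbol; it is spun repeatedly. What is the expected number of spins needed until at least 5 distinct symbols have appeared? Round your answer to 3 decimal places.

With k distinct symbols already seen, the next new one arrives after an expected 16/(16-k) spins.
Sum over k = 0,...,4: E = 16/16 + 16/15 + 16/14 + 16/13 + 16/12 = 5.7736.

5.774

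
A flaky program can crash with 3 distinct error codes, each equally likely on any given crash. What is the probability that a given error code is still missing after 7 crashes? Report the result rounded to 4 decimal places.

On each crash the fixed error code fails to appear with probability 2/3.
P(still missing after 7) = (2/3)^7 = 0.05853.

0.0585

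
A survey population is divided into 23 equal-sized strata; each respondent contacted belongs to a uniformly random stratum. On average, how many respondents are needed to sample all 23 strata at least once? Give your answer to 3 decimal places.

The wait to go from k to k+1 distinct strata is geometric with mean 23/(23-k).
E[T] = 23/23 + 23/22 + 23/21 + ... + 23/2 + 23/1 = 23·H_{23}.
H_{23} = 3.7343, so E[T] = 85.8887.

85.889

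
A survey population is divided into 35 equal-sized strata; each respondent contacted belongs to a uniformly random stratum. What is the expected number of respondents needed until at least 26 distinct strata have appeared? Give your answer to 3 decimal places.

With k distinct strata already seen, the next new one arrives after an expected 35/(35-k) respondents.
Sum over k = 0,...,25: E = 35/35 + 35/34 + 35/33 + ... + 35/11 + 35/10 = 46.1235.

46.123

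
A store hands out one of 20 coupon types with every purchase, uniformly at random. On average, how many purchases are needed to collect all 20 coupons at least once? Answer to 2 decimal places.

After k distinct coupons have appeared, the next purchase gives a new one with probability (20-k)/20, so the expected wait for the (k+1)-th is 20/(20-k).
E[T] = 20/20 + 20/19 + 20/18 + ... + 20/2 + 20/1 = 20·H_{20}.
H_{20} = 3.598, so E[T] = 71.955.

71.95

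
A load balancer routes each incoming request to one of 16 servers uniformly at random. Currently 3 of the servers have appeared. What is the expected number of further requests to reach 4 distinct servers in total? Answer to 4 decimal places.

1.2308

The wait to go from k to k+1 distinct servers is geometric with mean 16/(16-k).
Only the k = 3 term is needed: E = 16/13 = 1.23077.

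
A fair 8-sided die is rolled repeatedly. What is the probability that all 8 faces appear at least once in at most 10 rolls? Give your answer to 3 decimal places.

Let A_i be the event that face i is missing after 10 rolls. By inclusion–exclusion on the A_i,
P(all seen) = Σ_{j=0}^{8} (-1)^j C(8,j)((8-j)/8)^10
= 1.0000 - 2.1046 + 1.5768 - 0.5093 + 0.0684 - 0.0031 + 0.0000 - 0.0000 + 0.0000
= 0.0282.

0.028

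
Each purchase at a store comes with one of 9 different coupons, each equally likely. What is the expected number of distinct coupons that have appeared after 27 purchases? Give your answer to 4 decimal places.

For each coupon, P(seen in 27 purchases) = 1 - (8/9)^27 = 0.95842.
By linearity of expectation, E[distinct seen] = 9·(1 - (8/9)^27) = 8.62578.

8.6258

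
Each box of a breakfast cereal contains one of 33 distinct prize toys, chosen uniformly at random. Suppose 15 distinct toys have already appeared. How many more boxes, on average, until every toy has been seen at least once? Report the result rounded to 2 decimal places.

115.34

From k distinct to k+1 distinct takes on average 33/(33-k) boxes.
Sum over k = 15,...,32: E = 33/18 + 33/17 + 33/16 + ... + 33/2 + 33/1 = 115.339.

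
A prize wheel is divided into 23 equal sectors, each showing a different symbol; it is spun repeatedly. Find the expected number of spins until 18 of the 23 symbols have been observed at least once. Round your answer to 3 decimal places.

33.372

With k distinct symbols already seen, the next new one arrives after an expected 23/(23-k) spins.
Sum over k = 0,...,17: E = 23/23 + 23/22 + 23/21 + ... + 23/7 + 23/6 = 33.3720.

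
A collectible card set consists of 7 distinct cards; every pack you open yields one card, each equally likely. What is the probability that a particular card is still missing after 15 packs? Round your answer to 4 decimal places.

Each pack misses the fixed card with probability (7-1)/7 = 6/7, independently.
P(still missing after 15) = (6/7)^15 = 0.09904.

0.0990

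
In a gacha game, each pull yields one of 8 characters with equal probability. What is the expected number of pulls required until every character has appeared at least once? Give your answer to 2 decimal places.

21.74

Split into phases: going from k distinct to k+1 distinct takes on average 8/(8-k) pulls.
E[T] = 8/8 + 8/7 + 8/6 + ... + 8/2 + 8/1 = 8·H_{8}.
H_{8} = 2.718, so E[T] = 21.743.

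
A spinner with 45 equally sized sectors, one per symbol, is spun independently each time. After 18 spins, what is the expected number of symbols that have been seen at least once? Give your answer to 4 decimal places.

14.9714

For each symbol, P(seen in 18 spins) = 1 - (44/45)^18 = 0.33270.
By linearity of expectation, E[distinct seen] = 45·(1 - (44/45)^18) = 14.97138.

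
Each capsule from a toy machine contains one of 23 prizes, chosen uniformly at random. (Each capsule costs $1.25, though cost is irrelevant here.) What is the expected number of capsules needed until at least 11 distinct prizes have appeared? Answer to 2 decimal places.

14.51

Going from k to k+1 distinct takes a geometric number of capsules with mean 23/(23-k).
Sum over k = 0,...,10: E = 23/23 + 23/22 + 23/21 + ... + 23/14 + 23/13 = 14.515.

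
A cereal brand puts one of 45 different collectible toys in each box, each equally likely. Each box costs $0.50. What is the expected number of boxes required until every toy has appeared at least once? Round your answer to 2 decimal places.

Split into phases: going from k distinct to k+1 distinct takes on average 45/(45-k) boxes.
E[T] = 45/45 + 45/44 + 45/43 + ... + 45/2 + 45/1 = 45·H_{45}.
H_{45} = 4.395, so E[T] = 197.773.

197.77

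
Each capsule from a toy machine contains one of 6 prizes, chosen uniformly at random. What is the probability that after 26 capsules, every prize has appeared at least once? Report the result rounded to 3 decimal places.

Let A_i be the event that prize i is missing after 26 capsules. By inclusion–exclusion on the A_i,
P(all seen) = Σ_{j=0}^{6} (-1)^j C(6,j)((6-j)/6)^26
= 1.0000 - 0.0524 + 0.0004 - 0.0000 + 0.0000 - 0.0000 + 0.0000
= 0.9480.

0.948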